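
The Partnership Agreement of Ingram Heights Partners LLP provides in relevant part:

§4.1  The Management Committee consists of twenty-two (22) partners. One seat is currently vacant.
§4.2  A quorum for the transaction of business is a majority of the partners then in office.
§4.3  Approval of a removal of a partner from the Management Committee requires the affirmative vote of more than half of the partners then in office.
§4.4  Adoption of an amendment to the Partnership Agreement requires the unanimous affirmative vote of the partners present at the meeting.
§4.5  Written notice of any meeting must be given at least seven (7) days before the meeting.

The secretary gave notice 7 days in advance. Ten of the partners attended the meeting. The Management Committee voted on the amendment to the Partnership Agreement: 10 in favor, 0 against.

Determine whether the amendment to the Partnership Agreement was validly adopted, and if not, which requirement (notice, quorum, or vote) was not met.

Notice: 7 days given; 7 required (7 ≥ 7). Satisfied.
Quorum: 10 present; quorum is 11. Not satisfied.
Vote: the amendment to the Partnership Agreement requires the unanimous vote of the partners present (10). Unanimous means all 10, so 10 affirmative votes are needed; 10 voted in favor. Satisfied. (Moot — without a quorum no business can be validly transacted.)

Invalid — quorum requirement not satisfied.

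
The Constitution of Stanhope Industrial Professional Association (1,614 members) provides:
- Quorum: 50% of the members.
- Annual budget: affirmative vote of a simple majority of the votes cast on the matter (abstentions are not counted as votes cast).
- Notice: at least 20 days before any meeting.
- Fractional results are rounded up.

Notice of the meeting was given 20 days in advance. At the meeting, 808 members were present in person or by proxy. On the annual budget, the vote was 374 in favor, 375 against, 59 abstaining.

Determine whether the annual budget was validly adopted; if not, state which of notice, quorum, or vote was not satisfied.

Invalid — vote requirement not satisfied.

Notice: 20 days given; 20 required. Satisfied.
Quorum: 50% of 1,614 = 807; 808 present. Satisfied.
Vote: requires a majority of the votes cast (808 − 59 abstaining = 749); a majority of 749 is 375, so 375 needed; 374 in favor. Not satisfied.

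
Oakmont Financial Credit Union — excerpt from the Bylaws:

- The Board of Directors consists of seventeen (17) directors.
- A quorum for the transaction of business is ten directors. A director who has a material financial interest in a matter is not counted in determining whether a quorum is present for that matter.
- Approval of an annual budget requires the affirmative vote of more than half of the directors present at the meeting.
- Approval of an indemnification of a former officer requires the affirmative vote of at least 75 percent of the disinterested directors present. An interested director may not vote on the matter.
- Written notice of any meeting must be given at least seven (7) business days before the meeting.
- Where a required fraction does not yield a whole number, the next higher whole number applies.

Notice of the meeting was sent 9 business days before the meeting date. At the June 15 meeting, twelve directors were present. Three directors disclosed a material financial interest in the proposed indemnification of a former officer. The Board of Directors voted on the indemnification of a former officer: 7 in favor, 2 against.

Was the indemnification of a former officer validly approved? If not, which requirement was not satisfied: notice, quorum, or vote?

Notice: 9 business days given; 7 required (9 ≥ 7). Satisfied.
Quorum: 12 present, but the 3 interested directors do not count, leaving 9. Quorum is 10. Not satisfied.
Vote: the indemnification of a former officer requires three-fourths of the disinterested directors present (12 − 3 = 9). 3/4 of 9 = 6.75, rounded up to 7, so 7 affirmative votes are needed; 7 voted in favor. Satisfied. (Moot — without a quorum no business can be validly transacted.)

Invalid — quorum requirement not satisfied.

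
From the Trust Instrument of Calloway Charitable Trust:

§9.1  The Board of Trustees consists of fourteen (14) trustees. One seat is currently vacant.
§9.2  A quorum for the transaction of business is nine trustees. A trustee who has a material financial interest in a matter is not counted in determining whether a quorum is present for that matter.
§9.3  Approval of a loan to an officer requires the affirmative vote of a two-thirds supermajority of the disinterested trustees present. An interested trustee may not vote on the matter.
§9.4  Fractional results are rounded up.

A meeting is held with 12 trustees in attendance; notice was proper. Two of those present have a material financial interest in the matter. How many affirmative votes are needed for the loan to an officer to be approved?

The loan to an officer requires two-thirds of the disinterested trustees present (12 − 2 = 10).
2/3 of 10 = 6.67, rounded up to 7.

7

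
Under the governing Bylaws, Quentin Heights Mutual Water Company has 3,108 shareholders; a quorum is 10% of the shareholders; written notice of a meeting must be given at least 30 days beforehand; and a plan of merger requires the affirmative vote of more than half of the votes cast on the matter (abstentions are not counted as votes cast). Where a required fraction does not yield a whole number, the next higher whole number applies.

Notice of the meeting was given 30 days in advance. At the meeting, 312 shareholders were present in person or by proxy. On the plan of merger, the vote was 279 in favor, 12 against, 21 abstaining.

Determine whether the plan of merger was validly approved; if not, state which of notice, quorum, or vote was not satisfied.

Valid — all requirements satisfied.

Notice: 30 days given; 30 required. Satisfied.
Quorum: 10% of 3,108 = 310.80, rounded up to 311; 312 present. Satisfied.
Vote: requires a majority of the votes cast (312 − 21 abstaining = 291); a majority of 291 is 146, so 146 needed; 279 in favor. Satisfied.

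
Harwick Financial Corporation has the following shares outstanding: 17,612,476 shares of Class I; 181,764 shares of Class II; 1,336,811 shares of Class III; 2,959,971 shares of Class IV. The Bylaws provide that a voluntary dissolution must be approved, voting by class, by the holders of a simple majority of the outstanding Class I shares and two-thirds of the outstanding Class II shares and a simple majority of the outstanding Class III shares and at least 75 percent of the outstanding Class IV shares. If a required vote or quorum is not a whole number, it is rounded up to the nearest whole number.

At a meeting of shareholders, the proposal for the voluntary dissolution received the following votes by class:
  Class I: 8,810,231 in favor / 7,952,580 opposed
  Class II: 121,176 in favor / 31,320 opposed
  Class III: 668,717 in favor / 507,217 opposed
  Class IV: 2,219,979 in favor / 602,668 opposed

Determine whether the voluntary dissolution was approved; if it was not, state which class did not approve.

Class I: a majority of 17612476 is 8806239; 8,806,239 required, 8,810,231 in favor — approved.
Class II: 2/3 of 181764 = 121176; 121,176 required, 121,176 in favor — approved.
Class III: a majority of 1336811 is 668406; 668,406 required, 668,717 in favor — approved.
Class IV: 3/4 of 2959971 = 2219978.25, rounded up to 2219979; 2,219,979 required, 2,219,979 in favor — approved.

Approved — every class gave the required vote.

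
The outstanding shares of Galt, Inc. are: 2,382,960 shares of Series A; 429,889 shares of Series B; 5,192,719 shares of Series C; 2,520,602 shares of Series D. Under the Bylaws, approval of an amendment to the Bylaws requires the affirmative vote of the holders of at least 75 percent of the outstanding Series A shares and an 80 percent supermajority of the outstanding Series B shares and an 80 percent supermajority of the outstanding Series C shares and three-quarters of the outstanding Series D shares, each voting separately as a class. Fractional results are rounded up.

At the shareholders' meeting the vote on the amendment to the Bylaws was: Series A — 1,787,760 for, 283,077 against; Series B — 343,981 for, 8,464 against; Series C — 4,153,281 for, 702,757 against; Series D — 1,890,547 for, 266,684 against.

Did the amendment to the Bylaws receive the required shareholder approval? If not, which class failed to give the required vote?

Series A: 3/4 of 2382960 = 1787220; 1,787,220 required, 1,787,760 in favor — approved.
Series B: 4/5 of 429889 = 343911.20, rounded up to 343912; 343,912 required, 343,981 in favor — approved.
Series C: 4/5 of 5192719 = 4154175.20, rounded up to 4154176; 4,154,176 required, 4,153,281 in favor — not approved.
Series D: 3/4 of 2520602 = 1890451.50, rounded up to 1890452; 1,890,452 required, 1,890,547 in favor — approved.

Not approved — the Series C shares did not give the required vote.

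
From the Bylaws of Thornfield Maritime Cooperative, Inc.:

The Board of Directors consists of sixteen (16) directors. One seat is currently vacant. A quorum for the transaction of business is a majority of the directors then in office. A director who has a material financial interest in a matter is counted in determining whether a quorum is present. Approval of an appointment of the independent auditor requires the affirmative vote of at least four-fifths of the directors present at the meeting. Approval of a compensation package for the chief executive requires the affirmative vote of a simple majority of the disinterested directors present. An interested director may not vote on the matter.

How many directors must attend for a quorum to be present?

A majority of 15 is 8.

8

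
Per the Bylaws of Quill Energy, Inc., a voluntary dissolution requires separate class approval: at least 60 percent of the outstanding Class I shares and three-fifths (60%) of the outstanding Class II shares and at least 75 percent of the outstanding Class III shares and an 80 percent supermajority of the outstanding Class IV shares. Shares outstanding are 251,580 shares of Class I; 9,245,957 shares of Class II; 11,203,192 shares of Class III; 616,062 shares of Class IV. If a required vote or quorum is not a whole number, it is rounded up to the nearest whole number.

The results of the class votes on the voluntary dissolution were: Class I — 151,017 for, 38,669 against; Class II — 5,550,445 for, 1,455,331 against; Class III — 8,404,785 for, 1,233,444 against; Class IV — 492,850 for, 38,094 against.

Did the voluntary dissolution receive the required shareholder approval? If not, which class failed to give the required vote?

Class I: 3/5 of 251580 = 150948; 150,948 required, 151,017 in favor — approved.
Class II: 3/5 of 9245957 = 5547574.20, rounded up to 5547575; 5,547,575 required, 5,550,445 in favor — approved.
Class III: 3/4 of 11203192 = 8402394; 8,402,394 required, 8,404,785 in favor — approved.
Class IV: 4/5 of 616062 = 492849.60, rounded up to 492850; 492,850 required, 492,850 in favor — approved.

Approved — every class gave the required vote.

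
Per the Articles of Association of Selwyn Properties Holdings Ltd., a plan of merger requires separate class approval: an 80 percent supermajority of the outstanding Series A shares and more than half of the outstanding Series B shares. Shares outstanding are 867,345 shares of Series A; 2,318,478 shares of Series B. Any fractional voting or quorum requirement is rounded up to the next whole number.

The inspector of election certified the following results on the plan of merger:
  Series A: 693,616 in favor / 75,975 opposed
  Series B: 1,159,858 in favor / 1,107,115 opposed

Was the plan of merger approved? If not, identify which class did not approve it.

Series A: 4/5 of 867345 = 693876; 693,876 required, 693,616 in favor — not approved.
Series B: a majority of 2318478 is 1159240; 1,159,240 required, 1,159,858 in favor — approved.

Not approved — the Series A shares did not give the required vote.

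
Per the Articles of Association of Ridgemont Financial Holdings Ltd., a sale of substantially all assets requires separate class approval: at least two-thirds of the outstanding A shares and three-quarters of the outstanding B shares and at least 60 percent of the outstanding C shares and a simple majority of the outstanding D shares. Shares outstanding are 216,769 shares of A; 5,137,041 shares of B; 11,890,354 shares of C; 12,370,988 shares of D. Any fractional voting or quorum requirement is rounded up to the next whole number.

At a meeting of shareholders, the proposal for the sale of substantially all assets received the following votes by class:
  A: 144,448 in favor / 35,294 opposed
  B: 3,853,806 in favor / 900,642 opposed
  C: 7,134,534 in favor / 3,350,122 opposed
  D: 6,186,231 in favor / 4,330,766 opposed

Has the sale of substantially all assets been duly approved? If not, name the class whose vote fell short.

A: 2/3 of 216769 = 144512.67, rounded up to 144513; 144,513 required, 144,448 in favor — not approved.
B: 3/4 of 5137041 = 3852780.75, rounded up to 3852781; 3,852,781 required, 3,853,806 in favor — approved.
C: 3/5 of 11890354 = 7134212.40, rounded up to 7134213; 7,134,213 required, 7,134,534 in favor — approved.
D: a majority of 12370988 is 6185495; 6,185,495 required, 6,186,231 in favor — approved.

Not approved — the A shares did not give the required vote.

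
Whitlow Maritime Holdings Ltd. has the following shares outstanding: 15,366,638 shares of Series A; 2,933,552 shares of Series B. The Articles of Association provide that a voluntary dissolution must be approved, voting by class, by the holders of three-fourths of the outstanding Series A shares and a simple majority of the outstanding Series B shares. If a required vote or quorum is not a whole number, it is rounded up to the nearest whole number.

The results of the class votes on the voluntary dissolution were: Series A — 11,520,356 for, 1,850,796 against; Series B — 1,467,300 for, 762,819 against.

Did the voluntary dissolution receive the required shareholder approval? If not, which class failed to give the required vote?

Series A: 3/4 of 15366638 = 11524978.50, rounded up to 11524979; 11,524,979 required, 11,520,356 in favor — not approved.
Series B: a majority of 2933552 is 1466777; 1,466,777 required, 1,467,300 in favor — approved.

Not approved — the Series A shares did not give the required vote.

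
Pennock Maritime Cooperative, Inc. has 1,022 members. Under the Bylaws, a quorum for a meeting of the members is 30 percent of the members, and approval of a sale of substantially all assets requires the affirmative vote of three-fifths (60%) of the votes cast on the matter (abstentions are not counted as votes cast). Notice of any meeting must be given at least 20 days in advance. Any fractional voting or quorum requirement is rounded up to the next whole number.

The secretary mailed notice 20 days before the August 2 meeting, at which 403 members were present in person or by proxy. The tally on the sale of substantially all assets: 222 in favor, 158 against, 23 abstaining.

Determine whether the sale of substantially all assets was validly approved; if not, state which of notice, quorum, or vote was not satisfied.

Notice: 20 days given; 20 required. Satisfied.
Quorum: 30% of 1,022 = 306.60, rounded up to 307; 403 present. Satisfied.
Vote: requires three-fifths of the votes cast (403 − 23 abstaining = 380); 3/5 of 380 = 228, so 228 needed; 222 in favor. Not satisfied.

Invalid — vote requirement not satisfied.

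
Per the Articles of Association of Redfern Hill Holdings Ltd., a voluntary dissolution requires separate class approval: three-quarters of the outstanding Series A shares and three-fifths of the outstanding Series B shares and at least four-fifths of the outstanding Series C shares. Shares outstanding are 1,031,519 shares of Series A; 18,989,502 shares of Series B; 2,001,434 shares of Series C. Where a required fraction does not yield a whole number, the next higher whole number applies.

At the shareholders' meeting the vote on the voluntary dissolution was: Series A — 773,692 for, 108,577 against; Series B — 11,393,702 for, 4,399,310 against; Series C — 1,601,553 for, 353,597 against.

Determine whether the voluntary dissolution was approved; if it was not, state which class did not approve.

Approved — every class gave the required vote.

Series A: 3/4 of 1031519 = 773639.25, rounded up to 773640; 773,640 required, 773,692 in favor — approved.
Series B: 3/5 of 18989502 = 11393701.20, rounded up to 11393702; 11,393,702 required, 11,393,702 in favor — approved.
Series C: 4/5 of 2001434 = 1601147.20, rounded up to 1601148; 1,601,148 required, 1,601,553 in favor — approved.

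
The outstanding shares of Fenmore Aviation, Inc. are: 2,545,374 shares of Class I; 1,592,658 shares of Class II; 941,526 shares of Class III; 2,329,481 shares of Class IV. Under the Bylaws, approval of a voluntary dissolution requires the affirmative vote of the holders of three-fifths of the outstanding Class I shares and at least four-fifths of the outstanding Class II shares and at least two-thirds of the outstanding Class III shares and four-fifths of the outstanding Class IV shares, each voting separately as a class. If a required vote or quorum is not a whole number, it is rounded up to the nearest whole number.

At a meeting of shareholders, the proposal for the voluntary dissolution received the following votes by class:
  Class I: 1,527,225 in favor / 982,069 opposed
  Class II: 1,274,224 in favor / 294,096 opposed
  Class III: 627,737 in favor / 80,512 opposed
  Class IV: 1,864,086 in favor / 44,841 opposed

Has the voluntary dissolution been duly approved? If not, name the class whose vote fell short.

Approved — every class gave the required vote.

Class I: 3/5 of 2545374 = 1527224.40, rounded up to 1527225; 1,527,225 required, 1,527,225 in favor — approved.
Class II: 4/5 of 1592658 = 1274126.40, rounded up to 1274127; 1,274,127 required, 1,274,224 in favor — approved.
Class III: 2/3 of 941526 = 627684; 627,684 required, 627,737 in favor — approved.
Class IV: 4/5 of 2329481 = 1863584.80, rounded up to 1863585; 1,863,585 required, 1,864,086 in favor — approved.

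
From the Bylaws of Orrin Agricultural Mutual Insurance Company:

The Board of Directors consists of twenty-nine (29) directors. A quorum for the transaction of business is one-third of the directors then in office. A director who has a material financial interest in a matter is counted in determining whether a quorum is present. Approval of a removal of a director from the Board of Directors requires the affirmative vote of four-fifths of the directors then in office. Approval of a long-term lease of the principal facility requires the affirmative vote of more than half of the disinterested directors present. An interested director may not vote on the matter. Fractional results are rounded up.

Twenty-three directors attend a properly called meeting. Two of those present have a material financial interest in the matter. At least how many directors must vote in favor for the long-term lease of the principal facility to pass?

The long-term lease of the principal facility requires a majority of the disinterested directors present (23 − 2 = 21).
A majority of 21 is 11.

11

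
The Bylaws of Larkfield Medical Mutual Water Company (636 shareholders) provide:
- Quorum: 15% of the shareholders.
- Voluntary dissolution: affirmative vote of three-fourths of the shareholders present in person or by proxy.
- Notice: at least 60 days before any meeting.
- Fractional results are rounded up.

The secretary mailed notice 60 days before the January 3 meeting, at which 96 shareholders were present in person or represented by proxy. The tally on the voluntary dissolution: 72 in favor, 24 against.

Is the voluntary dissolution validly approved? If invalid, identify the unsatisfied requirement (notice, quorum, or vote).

Notice: 60 days given; 60 required. Satisfied.
Quorum: 15% of 636 = 95.40, rounded up to 96; 96 present. Satisfied.
Vote: requires three-fourths of those present (96); 3/4 of 96 = 72, so 72 needed; 72 in favor. Satisfied.

Valid — all requirements satisfied.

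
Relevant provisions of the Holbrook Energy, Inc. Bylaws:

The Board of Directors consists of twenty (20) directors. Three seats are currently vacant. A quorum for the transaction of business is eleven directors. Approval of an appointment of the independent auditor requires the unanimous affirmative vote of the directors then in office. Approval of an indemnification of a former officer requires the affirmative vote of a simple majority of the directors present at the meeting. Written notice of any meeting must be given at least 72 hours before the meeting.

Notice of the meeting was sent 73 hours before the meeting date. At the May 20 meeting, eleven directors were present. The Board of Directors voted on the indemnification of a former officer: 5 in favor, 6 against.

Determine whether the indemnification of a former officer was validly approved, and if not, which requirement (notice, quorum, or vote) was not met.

Invalid — vote requirement not satisfied.

Notice: 73 hours given; 72 required (73 ≥ 72). Satisfied.
Quorum: 11 present; quorum is 11. Satisfied.
Vote: the indemnification of a former officer requires a majority of the directors present (11). A majority of 11 is 6, so 6 affirmative votes are needed; 5 voted in favor. Not satisfied.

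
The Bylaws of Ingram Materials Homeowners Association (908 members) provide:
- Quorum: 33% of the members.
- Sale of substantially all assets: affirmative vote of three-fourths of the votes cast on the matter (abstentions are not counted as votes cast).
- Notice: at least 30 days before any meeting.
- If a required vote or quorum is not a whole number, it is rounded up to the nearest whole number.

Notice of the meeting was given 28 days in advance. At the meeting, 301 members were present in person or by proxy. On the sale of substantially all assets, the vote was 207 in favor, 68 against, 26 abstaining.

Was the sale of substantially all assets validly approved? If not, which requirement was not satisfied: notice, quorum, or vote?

Notice: 28 days given; 30 required. Not satisfied.
Quorum: 33% of 908 = 299.64, rounded up to 300; 301 present. Satisfied.
Vote: requires three-fourths of the votes cast (301 − 26 abstaining = 275); 3/4 of 275 = 206.25, rounded up to 207, so 207 needed; 207 in favor. Satisfied.

Invalid — notice requirement not satisfied.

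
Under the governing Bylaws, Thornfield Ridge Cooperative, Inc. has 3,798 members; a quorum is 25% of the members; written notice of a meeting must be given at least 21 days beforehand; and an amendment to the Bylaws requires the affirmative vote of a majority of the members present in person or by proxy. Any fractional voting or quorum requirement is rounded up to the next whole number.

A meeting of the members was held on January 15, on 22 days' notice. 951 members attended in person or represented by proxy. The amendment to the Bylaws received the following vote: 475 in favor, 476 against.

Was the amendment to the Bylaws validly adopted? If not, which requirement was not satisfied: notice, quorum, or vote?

Notice: 22 days given; 21 required. Satisfied.
Quorum: 25% of 3,798 = 949.50, rounded up to 950; 951 present. Satisfied.
Vote: requires a majority of those present (951); a majority of 951 is 476, so 476 needed; 475 in favor. Not satisfied.

Invalid — vote requirement not satisfied.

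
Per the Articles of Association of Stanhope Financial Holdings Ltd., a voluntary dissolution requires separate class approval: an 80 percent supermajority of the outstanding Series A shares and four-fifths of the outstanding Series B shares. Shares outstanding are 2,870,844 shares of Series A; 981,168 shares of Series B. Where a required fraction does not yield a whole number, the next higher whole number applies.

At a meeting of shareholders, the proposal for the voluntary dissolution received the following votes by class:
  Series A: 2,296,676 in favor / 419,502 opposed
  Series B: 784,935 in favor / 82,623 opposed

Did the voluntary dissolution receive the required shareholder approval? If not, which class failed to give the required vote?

Series A: 4/5 of 2870844 = 2296675.20, rounded up to 2296676; 2,296,676 required, 2,296,676 in favor — approved.
Series B: 4/5 of 981168 = 784934.40, rounded up to 784935; 784,935 required, 784,935 in favor — approved.

Approved — every class gave the required vote.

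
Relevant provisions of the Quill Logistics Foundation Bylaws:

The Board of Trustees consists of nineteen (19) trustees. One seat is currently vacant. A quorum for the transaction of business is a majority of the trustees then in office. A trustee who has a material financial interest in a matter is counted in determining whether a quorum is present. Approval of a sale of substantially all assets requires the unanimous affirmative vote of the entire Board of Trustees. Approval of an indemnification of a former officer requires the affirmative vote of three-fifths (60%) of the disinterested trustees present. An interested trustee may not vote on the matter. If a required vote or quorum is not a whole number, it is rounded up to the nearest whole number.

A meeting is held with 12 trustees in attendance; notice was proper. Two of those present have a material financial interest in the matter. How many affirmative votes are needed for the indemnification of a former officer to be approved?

The indemnification of a former officer requires three-fifths of the disinterested trustees present (12 − 2 = 10).
3/5 of 10 = 6.

6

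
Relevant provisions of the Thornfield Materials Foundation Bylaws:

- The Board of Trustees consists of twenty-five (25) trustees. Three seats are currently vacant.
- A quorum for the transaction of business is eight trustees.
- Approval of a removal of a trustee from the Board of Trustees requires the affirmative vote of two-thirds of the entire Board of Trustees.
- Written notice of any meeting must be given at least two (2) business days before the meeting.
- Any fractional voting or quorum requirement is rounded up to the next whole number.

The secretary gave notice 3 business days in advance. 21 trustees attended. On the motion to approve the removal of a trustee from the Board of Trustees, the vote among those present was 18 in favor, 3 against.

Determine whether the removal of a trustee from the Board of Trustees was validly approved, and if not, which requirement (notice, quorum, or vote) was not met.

Notice: 3 business days given; 2 required (3 ≥ 2). Satisfied.
Quorum: 21 present; quorum is 8. Satisfied.
Vote: the removal of a trustee from the Board of Trustees requires two-thirds of the entire Board of Trustees (25). 2/3 of 25 = 16.67, rounded up to 17, so 17 affirmative votes are needed; 18 voted in favor. Satisfied.

Valid — all requirements satisfied.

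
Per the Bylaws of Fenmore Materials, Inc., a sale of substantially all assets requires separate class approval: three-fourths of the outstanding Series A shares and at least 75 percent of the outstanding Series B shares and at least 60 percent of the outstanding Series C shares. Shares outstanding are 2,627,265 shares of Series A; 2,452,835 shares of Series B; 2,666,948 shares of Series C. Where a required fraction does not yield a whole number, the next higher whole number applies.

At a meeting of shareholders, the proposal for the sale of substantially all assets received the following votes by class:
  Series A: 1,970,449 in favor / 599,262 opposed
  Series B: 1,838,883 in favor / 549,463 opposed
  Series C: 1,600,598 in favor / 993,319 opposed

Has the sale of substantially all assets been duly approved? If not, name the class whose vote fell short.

Series A: 3/4 of 2627265 = 1970448.75, rounded up to 1970449; 1,970,449 required, 1,970,449 in favor — approved.
Series B: 3/4 of 2452835 = 1839626.25, rounded up to 1839627; 1,839,627 required, 1,838,883 in favor — not approved.
Series C: 3/5 of 2666948 = 1600168.80, rounded up to 1600169; 1,600,169 required, 1,600,598 in favor — approved.

Not approved — the Series B shares did not give the required vote.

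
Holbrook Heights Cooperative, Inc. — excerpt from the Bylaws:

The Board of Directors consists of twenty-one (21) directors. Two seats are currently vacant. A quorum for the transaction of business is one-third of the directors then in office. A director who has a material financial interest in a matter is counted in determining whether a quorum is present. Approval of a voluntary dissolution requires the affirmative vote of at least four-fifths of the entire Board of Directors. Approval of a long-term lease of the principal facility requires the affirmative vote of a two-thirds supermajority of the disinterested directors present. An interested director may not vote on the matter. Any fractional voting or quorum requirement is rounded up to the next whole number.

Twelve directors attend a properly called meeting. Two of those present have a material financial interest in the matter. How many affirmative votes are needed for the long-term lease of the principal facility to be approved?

The long-term lease of the principal facility requires two-thirds of the disinterested directors present (12 − 2 = 10).
2/3 of 10 = 6.67, rounded up to 7.

7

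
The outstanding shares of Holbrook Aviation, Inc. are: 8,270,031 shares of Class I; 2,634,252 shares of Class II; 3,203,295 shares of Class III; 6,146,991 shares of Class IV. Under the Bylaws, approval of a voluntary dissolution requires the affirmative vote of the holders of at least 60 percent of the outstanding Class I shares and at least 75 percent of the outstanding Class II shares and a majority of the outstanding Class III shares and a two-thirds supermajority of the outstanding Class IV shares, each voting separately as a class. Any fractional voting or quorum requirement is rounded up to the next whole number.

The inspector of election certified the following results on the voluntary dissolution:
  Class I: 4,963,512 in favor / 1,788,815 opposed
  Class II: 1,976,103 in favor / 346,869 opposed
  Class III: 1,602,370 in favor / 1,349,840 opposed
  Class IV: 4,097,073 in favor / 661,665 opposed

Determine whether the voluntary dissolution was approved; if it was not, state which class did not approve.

Not approved — the Class IV shares did not give the required vote.

Class I: 3/5 of 8270031 = 4962018.60, rounded up to 4962019; 4,962,019 required, 4,963,512 in favor — approved.
Class II: 3/4 of 2634252 = 1975689; 1,975,689 required, 1,976,103 in favor — approved.
Class III: a majority of 3203295 is 1601648; 1,601,648 required, 1,602,370 in favor — approved.
Class IV: 2/3 of 6146991 = 4097994; 4,097,994 required, 4,097,073 in favor — not approved.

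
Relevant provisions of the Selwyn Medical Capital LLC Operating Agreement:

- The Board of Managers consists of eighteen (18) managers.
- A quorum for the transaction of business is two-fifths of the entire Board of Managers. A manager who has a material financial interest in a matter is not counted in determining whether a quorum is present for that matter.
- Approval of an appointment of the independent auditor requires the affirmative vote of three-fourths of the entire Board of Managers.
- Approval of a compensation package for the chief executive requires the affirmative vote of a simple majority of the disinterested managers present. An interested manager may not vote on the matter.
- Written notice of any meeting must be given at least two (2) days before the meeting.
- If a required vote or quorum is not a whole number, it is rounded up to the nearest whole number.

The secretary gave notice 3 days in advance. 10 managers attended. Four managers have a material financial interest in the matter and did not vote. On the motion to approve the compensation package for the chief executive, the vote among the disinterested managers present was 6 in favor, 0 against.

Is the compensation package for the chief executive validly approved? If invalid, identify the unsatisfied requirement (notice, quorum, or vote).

Notice: 3 days given; 2 required (3 ≥ 2). Satisfied.
Quorum: 10 present, but the 4 interested managers do not count, leaving 6. Quorum is 8. Not satisfied.
Vote: the compensation package for the chief executive requires a majority of the disinterested managers present (10 − 4 = 6). A majority of 6 is 4, so 4 affirmative votes are needed; 6 voted in favor. Satisfied. (Moot — without a quorum no business can be validly transacted.)

Invalid — quorum requirement not satisfied.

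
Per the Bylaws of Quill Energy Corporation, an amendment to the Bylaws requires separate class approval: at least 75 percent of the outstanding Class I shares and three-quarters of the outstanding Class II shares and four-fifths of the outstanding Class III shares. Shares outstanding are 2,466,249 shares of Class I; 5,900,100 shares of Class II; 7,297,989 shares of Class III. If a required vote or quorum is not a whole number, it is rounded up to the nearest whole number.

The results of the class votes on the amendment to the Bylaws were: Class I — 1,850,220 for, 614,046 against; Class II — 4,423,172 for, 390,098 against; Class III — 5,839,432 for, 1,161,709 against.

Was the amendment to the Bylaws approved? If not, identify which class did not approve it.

Class I: 3/4 of 2466249 = 1849686.75, rounded up to 1849687; 1,849,687 required, 1,850,220 in favor — approved.
Class II: 3/4 of 5900100 = 4425075; 4,425,075 required, 4,423,172 in favor — not approved.
Class III: 4/5 of 7297989 = 5838391.20, rounded up to 5838392; 5,838,392 required, 5,839,432 in favor — approved.

Not approved — the Class II shares did not give the required vote.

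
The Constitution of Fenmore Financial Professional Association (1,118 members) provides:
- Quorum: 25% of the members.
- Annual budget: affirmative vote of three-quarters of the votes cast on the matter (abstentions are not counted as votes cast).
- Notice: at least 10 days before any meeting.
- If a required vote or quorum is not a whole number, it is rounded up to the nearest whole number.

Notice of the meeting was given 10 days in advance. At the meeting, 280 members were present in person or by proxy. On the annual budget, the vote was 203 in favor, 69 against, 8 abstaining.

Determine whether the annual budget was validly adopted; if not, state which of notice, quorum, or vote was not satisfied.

Notice: 10 days given; 10 required. Satisfied.
Quorum: 25% of 1,118 = 279.50, rounded up to 280; 280 present. Satisfied.
Vote: requires three-fourths of the votes cast (280 − 8 abstaining = 272); 3/4 of 272 = 204, so 204 needed; 203 in favor. Not satisfied.

Invalid — vote requirement not satisfied.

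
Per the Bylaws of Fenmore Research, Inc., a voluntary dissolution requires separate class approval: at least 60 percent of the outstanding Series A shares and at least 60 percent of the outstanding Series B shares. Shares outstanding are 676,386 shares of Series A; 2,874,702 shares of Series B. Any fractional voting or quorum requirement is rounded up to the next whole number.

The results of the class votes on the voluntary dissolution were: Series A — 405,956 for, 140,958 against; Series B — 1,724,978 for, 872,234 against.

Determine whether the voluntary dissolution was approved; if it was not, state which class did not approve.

Series A: 3/5 of 676386 = 405831.60, rounded up to 405832; 405,832 required, 405,956 in favor — approved.
Series B: 3/5 of 2874702 = 1724821.20, rounded up to 1724822; 1,724,822 required, 1,724,978 in favor — approved.

Approved — every class gave the required vote.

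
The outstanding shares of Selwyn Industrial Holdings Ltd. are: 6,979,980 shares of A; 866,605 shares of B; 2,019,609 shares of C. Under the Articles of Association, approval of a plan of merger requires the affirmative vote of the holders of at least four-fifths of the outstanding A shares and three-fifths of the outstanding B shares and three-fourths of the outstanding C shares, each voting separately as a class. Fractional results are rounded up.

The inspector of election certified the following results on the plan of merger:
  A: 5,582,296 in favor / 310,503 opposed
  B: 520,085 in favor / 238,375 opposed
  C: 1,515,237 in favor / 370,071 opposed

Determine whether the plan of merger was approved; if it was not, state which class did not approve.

A: 4/5 of 6979980 = 5583984; 5,583,984 required, 5,582,296 in favor — not approved.
B: 3/5 of 866605 = 519963; 519,963 required, 520,085 in favor — approved.
C: 3/4 of 2019609 = 1514706.75, rounded up to 1514707; 1,514,707 required, 1,515,237 in favor — approved.

Not approved — the A shares did not give the required vote.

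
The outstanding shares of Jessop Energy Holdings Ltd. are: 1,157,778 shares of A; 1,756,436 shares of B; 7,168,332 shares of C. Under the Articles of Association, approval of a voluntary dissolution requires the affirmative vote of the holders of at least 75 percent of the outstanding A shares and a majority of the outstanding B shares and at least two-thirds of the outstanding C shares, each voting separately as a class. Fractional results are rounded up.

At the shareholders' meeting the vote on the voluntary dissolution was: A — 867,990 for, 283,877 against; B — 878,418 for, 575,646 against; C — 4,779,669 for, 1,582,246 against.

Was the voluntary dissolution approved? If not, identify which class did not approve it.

A: 3/4 of 1157778 = 868333.50, rounded up to 868334; 868,334 required, 867,990 in favor — not approved.
B: a majority of 1756436 is 878219; 878,219 required, 878,418 in favor — approved.
C: 2/3 of 7168332 = 4778888; 4,778,888 required, 4,779,669 in favor — approved.

Not approved — the A shares did not give the required vote.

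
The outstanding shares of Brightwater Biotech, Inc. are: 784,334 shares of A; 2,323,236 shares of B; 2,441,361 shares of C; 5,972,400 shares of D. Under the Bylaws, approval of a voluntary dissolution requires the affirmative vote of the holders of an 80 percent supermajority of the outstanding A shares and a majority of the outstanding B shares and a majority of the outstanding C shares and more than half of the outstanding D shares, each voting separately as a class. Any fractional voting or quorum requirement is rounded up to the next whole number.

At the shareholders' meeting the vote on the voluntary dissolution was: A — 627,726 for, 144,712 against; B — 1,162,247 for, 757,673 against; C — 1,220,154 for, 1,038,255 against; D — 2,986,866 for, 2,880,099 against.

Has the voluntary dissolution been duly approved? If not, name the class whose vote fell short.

A: 4/5 of 784334 = 627467.20, rounded up to 627468; 627,468 required, 627,726 in favor — approved.
B: a majority of 2323236 is 1161619; 1,161,619 required, 1,162,247 in favor — approved.
C: a majority of 2441361 is 1220681; 1,220,681 required, 1,220,154 in favor — not approved.
D: a majority of 5972400 is 2986201; 2,986,201 required, 2,986,866 in favor — approved.

Not approved — the C shares did not give the required vote.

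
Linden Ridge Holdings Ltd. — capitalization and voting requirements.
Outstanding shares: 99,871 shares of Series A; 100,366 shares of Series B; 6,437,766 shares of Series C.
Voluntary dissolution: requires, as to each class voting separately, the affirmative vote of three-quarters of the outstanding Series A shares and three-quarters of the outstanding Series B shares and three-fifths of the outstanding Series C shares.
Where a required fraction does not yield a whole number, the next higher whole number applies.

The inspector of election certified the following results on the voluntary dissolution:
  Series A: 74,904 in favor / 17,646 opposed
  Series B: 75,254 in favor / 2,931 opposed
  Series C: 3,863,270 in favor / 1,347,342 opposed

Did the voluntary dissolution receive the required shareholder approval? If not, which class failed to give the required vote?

Series A: 3/4 of 99871 = 74903.25, rounded up to 74904; 74,904 required, 74,904 in favor — approved.
Series B: 3/4 of 100366 = 75274.50, rounded up to 75275; 75,275 required, 75,254 in favor — not approved.
Series C: 3/5 of 6437766 = 3862659.60, rounded up to 3862660; 3,862,660 required, 3,863,270 in favor — approved.

Not approved — the Series B shares did not give the required vote.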